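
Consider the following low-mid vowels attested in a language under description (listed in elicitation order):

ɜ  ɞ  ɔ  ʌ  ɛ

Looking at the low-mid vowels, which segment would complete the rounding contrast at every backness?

Unrounded: /ɛ/ (front), /ɜ/ (central), /ʌ/ (back).
Rounded: /ɞ/ (central), /ɔ/ (back).
The front row has no rounded member, so the gap is the front rounded vowel /œ/.

/œ/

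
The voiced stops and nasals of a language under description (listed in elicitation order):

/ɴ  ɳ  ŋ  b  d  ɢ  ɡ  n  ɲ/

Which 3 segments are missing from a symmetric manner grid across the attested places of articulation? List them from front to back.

/m/, /ɖ/, /ɟ/

place of articulation  oral stop  nasal   
bilabial          b         —       
alveolar          d         n       
retroflex         —         ɳ       
palatal           —         ɲ       
velar             ɡ         ŋ       
uvular            ɢ         ɴ       
Gaps, from front to back: bilabial lacks nasal (/m/); retroflex lacks oral stop (/ɖ/); palatal lacks oral stop (/ɟ/).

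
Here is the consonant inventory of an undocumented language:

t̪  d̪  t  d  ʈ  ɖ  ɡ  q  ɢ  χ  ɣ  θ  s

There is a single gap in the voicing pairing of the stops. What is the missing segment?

/k/

dental: voiceless /t̪/, voiced /d̪/.
alveolar: voiceless /t/, voiced /d/.
retroflex: voiceless /ʈ/, voiced /ɖ/.
velar: voiceless —, voiced /ɡ/.
uvular: voiceless /q/, voiced /ɢ/.
The velar row has no voiceless member, so the gap is the voiceless velar stop /k/.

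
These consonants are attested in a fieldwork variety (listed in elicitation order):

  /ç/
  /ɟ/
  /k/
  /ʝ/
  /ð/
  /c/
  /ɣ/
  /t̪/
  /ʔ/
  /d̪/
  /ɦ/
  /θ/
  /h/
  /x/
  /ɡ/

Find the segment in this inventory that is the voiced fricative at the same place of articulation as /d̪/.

/d̪/ is a voiced dental stop.
The voiced fricative at the same place is a voiced dental fricative — in this inventory, /ð/.

/ð/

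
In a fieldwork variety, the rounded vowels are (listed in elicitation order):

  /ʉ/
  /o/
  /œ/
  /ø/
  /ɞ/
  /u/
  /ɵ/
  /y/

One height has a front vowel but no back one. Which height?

Front: /y/ (high), /ø/ (high-mid), /œ/ (low-mid).
Central: /ʉ/ (high), /ɵ/ (high-mid), /ɞ/ (low-mid).
Back: /u/ (high), /o/ (high-mid).
Every height has a back member except low-mid, where /ɔ/ would be expected.

low-mid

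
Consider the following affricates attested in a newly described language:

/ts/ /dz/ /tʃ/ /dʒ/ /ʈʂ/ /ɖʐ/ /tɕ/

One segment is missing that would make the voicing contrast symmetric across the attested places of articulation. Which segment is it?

/dʑ/

Voiceless: /ts/ (alveolar), /tʃ/ (postalveolar), /ʈʂ/ (retroflex), /tɕ/ (alveolo-palatal).
Voiced: /dz/ (alveolar), /dʒ/ (postalveolar), /ɖʐ/ (retroflex).
The alveolo-palatal row has no voiced member, so the gap is the voiced alveolo-palatal affricate /dʑ/.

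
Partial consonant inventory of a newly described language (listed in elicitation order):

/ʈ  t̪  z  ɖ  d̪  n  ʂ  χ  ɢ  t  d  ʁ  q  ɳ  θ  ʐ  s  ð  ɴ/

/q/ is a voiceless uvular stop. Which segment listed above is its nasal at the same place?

/ɴ/

The nasal at the same place is an uvular nasal — in this inventory, /ɴ/.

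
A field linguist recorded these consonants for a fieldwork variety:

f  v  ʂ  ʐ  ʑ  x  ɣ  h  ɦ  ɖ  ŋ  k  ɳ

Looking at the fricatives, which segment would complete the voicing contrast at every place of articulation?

Voiceless: /f/ (labiodental), /ʂ/ (retroflex), /x/ (velar), /h/ (glottal).
Voiced: /v/ (labiodental), /ʐ/ (retroflex), /ʑ/ (alveolo-palatal), /ɣ/ (velar), /ɦ/ (glottal).
The alveolo-palatal row has no voiceless member, so the gap is the voiceless alveolo-palatal fricative /ɕ/.

/ɕ/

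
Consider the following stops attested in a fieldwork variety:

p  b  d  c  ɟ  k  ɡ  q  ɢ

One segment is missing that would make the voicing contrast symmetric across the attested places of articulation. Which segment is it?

bilabial: voiceless /p/, voiced /b/.
alveolar: voiceless —, voiced /d/.
palatal: voiceless /c/, voiced /ɟ/.
velar: voiceless /k/, voiced /ɡ/.
uvular: voiceless /q/, voiced /ɢ/.
The alveolar row has no voiceless member, so the gap is the voiceless alveolar stop /t/.

/t/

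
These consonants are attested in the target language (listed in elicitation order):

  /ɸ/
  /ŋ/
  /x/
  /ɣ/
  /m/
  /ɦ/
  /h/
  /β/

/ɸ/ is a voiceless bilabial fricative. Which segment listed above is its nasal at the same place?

/m/

The nasal at the same place is a bilabial nasal — in this inventory, /m/.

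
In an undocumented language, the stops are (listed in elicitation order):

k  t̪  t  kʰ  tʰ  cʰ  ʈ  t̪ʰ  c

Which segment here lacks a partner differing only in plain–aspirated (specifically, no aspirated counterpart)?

/ʈ/

Dental: /t̪/ ~ /t̪ʰ/
Alveolar: /t/ ~ /tʰ/
Palatal: /c/ ~ /cʰ/
Velar: /k/ ~ /kʰ/
Retroflex: only /ʈ/ (plain); no aspirated partner.
So /ʈ/ is the unpaired segment.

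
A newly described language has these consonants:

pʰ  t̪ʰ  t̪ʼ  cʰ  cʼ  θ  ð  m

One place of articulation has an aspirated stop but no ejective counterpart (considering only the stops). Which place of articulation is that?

bilabial

Aspirated: /pʰ/ (bilabial), /t̪ʰ/ (dental), /cʰ/ (palatal).
Ejective: /t̪ʼ/ (dental), /cʼ/ (palatal).
Every place of articulation has an ejective member except bilabial, where /pʼ/ would be expected.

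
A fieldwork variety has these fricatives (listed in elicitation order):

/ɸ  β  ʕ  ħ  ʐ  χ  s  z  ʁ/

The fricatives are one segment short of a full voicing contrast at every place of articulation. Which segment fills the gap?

Voiceless: /ɸ/ (bilabial), /s/ (alveolar), /χ/ (uvular), /ħ/ (pharyngeal).
Voiced: /β/ (bilabial), /z/ (alveolar), /ʐ/ (retroflex), /ʁ/ (uvular), /ʕ/ (pharyngeal).
The retroflex row has no voiceless member, so the gap is the voiceless retroflex fricative /ʂ/.

/ʂ/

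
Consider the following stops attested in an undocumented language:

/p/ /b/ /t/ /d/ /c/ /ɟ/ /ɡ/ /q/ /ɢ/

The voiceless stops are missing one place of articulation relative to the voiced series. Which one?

Voiceless: /p/ (bilabial), /t/ (alveolar), /c/ (palatal), /q/ (uvular).
Voiced: /b/ (bilabial), /d/ (alveolar), /ɟ/ (palatal), /ɡ/ (velar), /ɢ/ (uvular).
Every place of articulation has a voiceless member except velar, where /k/ would be expected.

velar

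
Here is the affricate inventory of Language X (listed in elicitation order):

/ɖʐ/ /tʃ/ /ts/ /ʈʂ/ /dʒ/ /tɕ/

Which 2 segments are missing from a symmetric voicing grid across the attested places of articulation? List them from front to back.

/dz/, /dʑ/

Voiceless: /ts/ (alveolar), /tʃ/ (postalveolar), /ʈʂ/ (retroflex), /tɕ/ (alveolo-palatal).
Voiced: /dʒ/ (postalveolar), /ɖʐ/ (retroflex).
Gaps, from front to back: alveolar lacks voiced (/dz/); alveolo-palatal lacks voiced (/dʑ/).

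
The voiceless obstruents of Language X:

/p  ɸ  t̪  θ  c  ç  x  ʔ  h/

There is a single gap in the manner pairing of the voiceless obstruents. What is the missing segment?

place of articulation  stop      fricative
bilabial          p         ɸ       
dental            t̪        θ       
palatal           c         ç       
velar             —         x       
glottal           ʔ         h       
The velar row has no stop member, so the gap is the velar stop /k/.

/k/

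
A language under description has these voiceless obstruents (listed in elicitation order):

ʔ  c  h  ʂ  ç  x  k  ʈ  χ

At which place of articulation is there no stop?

retroflex: stop /ʈ/, fricative /ʂ/.
palatal: stop /c/, fricative /ç/.
velar: stop /k/, fricative /x/.
uvular: stop —, fricative /χ/.
glottal: stop /ʔ/, fricative /h/.
Every place of articulation has a stop member except uvular, where /q/ would be expected.

uvular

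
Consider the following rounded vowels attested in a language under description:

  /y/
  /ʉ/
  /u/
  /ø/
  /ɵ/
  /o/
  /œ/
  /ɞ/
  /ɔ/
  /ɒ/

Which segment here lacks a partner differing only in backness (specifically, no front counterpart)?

/ɒ/

High: /y/ ~ /ʉ/ ~ /u/
High-mid: /ø/ ~ /ɵ/ ~ /o/
Low-mid: /œ/ ~ /ɞ/ ~ /ɔ/
Low: only /ɒ/ (back); no front partner.
So /ɒ/ is the unpaired segment.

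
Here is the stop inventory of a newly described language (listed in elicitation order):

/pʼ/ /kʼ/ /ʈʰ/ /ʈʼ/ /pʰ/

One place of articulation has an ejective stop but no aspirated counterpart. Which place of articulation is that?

velar

place of articulation  aspirated  ejective
bilabial          pʰ        pʼ      
retroflex         ʈʰ        ʈʼ      
velar             —         kʼ      
Every place of articulation has an aspirated member except velar, where /kʰ/ would be expected.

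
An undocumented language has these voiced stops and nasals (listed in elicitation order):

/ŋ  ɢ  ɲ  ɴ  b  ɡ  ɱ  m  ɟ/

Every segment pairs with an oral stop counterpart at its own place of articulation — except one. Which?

/ɱ/

Bilabial: /b/ ~ /m/
Palatal: /ɟ/ ~ /ɲ/
Velar: /ɡ/ ~ /ŋ/
Uvular: /ɢ/ ~ /ɴ/
Labiodental: only /ɱ/ (nasal); no oral stop partner.
So /ɱ/ is the unpaired segment.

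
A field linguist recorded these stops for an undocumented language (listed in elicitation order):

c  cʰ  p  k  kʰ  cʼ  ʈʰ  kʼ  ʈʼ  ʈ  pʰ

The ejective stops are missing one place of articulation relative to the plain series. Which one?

bilabial: plain /p/, aspirated /pʰ/, ejective —.
retroflex: plain /ʈ/, aspirated /ʈʰ/, ejective /ʈʼ/.
palatal: plain /c/, aspirated /cʰ/, ejective /cʼ/.
velar: plain /k/, aspirated /kʰ/, ejective /kʼ/.
Every place of articulation has an ejective member except bilabial, where /pʼ/ would be expected.

bilabial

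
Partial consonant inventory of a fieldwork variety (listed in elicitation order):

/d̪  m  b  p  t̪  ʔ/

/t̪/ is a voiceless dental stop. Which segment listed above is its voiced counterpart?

/d̪/

The voiced counterpart is a voiced dental stop — in this inventory, /d̪/.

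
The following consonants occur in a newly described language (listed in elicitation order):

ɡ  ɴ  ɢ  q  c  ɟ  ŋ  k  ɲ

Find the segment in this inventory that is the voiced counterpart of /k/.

/ɡ/

/k/ is a voiceless velar stop.
The voiced counterpart is a voiced velar stop — in this inventory, /ɡ/.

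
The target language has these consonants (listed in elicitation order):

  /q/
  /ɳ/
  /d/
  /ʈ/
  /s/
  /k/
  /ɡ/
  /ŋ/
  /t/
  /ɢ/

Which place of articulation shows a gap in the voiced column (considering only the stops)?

retroflex

place of articulation  voiceless  voiced  
alveolar          t         d       
retroflex         ʈ         —       
velar             k         ɡ       
uvular            q         ɢ       
Every place of articulation has a voiced member except retroflex, where /ɖ/ would be expected.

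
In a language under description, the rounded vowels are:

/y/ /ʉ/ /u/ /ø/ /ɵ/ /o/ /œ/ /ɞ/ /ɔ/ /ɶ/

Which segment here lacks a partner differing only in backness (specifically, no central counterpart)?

High: /y/ ~ /ʉ/ ~ /u/
High-mid: /ø/ ~ /ɵ/ ~ /o/
Low-mid: /œ/ ~ /ɞ/ ~ /ɔ/
Low: only /ɶ/ (front); no central partner.
So /ɶ/ is the unpaired segment.

/ɶ/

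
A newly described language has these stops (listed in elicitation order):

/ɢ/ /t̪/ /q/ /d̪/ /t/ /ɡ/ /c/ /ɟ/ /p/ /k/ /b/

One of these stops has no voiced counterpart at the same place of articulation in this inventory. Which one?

Bilabial: /p/ ~ /b/
Dental: /t̪/ ~ /d̪/
Palatal: /c/ ~ /ɟ/
Velar: /k/ ~ /ɡ/
Uvular: /q/ ~ /ɢ/
Alveolar: only /t/ (voiceless); no voiced partner.
So /t/ is the unpaired segment.

/t/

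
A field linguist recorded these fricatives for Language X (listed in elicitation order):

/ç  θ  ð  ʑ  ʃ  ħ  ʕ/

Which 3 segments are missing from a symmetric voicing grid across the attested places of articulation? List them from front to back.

/ʒ/, /ɕ/, /ʝ/

Voiceless: /θ/ (dental), /ʃ/ (postalveolar), /ç/ (palatal), /ħ/ (pharyngeal).
Voiced: /ð/ (dental), /ʑ/ (alveolo-palatal), /ʕ/ (pharyngeal).
Gaps, from front to back: postalveolar lacks voiced (/ʒ/); alveolo-palatal lacks voiceless (/ɕ/); palatal lacks voiced (/ʝ/).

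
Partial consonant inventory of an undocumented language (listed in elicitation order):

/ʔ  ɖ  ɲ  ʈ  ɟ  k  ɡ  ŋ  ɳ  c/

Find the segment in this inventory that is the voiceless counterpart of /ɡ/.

/k/

/ɡ/ is a voiced velar stop.
The voiceless counterpart is a voiceless velar stop — in this inventory, /k/.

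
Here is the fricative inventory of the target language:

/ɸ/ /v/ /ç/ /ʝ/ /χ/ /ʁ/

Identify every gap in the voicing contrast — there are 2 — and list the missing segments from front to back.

place of articulation  voiceless  voiced  
bilabial          ɸ         —       
labiodental       —         v       
palatal           ç         ʝ       
uvular            χ         ʁ       
Gaps, from front to back: bilabial lacks voiced (/β/); labiodental lacks voiceless (/f/).

/β/, /f/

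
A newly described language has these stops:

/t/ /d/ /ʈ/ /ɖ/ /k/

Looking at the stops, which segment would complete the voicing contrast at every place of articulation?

/ɡ/

place of articulation  voiceless  voiced  
alveolar          t         d       
retroflex         ʈ         ɖ       
velar             k         —       
The velar row has no voiced member, so the gap is the voiced velar stop /ɡ/.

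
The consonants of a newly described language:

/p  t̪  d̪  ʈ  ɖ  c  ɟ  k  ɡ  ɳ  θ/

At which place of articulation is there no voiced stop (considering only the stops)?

bilabial

place of articulation  voiceless  voiced  
bilabial          p         —       
dental            t̪        d̪      
retroflex         ʈ         ɖ       
palatal           c         ɟ       
velar             k         ɡ       
Every place of articulation has a voiced member except bilabial, where /b/ would be expected.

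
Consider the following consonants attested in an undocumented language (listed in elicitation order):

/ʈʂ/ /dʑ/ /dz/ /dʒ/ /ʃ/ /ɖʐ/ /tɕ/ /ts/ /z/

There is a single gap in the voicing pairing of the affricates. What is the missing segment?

place of articulation  voiceless  voiced  
alveolar          ts        dz      
postalveolar      —         dʒ      
retroflex         ʈʂ        ɖʐ      
alveolo-palatal   tɕ        dʑ      
The postalveolar row has no voiceless member, so the gap is the voiceless postalveolar affricate /tʃ/.

/tʃ/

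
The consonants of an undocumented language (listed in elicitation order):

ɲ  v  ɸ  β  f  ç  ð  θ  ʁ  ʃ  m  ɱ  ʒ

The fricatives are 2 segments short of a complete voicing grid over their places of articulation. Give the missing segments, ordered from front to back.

/ʝ/, /χ/

Voiceless: /ɸ/ (bilabial), /f/ (labiodental), /θ/ (dental), /ʃ/ (postalveolar), /ç/ (palatal).
Voiced: /β/ (bilabial), /v/ (labiodental), /ð/ (dental), /ʒ/ (postalveolar), /ʁ/ (uvular).
Gaps, from front to back: palatal lacks voiced (/ʝ/); uvular lacks voiceless (/χ/).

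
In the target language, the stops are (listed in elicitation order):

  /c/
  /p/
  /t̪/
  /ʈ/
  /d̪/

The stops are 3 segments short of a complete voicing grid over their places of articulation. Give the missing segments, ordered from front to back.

bilabial: voiceless /p/, voiced —.
dental: voiceless /t̪/, voiced /d̪/.
retroflex: voiceless /ʈ/, voiced —.
palatal: voiceless /c/, voiced —.
Gaps, from front to back: bilabial lacks voiced (/b/); retroflex lacks voiced (/ɖ/); palatal lacks voiced (/ɟ/).

/b/, /ɖ/, /ɟ/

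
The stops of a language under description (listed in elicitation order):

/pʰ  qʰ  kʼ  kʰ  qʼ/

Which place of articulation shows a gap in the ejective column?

bilabial: aspirated /pʰ/, ejective —.
velar: aspirated /kʰ/, ejective /kʼ/.
uvular: aspirated /qʰ/, ejective /qʼ/.
Every place of articulation has an ejective member except bilabial, where /pʼ/ would be expected.

bilabial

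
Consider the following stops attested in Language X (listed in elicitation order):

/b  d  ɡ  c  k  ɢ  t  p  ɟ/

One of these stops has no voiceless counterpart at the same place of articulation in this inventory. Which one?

/ɢ/

Bilabial: /p/ ~ /b/
Alveolar: /t/ ~ /d/
Palatal: /c/ ~ /ɟ/
Velar: /k/ ~ /ɡ/
Uvular: only /ɢ/ (voiced); no voiceless partner.
So /ɢ/ is the unpaired segment.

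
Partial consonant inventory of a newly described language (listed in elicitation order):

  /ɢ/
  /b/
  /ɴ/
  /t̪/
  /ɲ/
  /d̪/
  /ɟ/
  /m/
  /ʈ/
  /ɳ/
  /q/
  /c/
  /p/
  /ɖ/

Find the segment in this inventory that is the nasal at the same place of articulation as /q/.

/q/ is a voiceless uvular stop.
The nasal at the same place is an uvular nasal — in this inventory, /ɴ/.

/ɴ/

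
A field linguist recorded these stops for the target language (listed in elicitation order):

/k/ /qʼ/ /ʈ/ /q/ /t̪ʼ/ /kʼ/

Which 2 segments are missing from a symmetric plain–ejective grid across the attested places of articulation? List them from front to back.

/t̪/, /ʈʼ/

Plain: /ʈ/ (retroflex), /k/ (velar), /q/ (uvular).
Ejective: /t̪ʼ/ (dental), /kʼ/ (velar), /qʼ/ (uvular).
Gaps, from front to back: dental lacks plain (/t̪/); retroflex lacks ejective (/ʈʼ/).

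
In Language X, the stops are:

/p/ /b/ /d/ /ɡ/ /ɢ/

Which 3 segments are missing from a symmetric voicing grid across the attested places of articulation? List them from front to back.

bilabial: voiceless /p/, voiced /b/.
alveolar: voiceless —, voiced /d/.
velar: voiceless —, voiced /ɡ/.
uvular: voiceless —, voiced /ɢ/.
Gaps, from front to back: alveolar lacks voiceless (/t/); velar lacks voiceless (/k/); uvular lacks voiceless (/q/).

/t/, /k/, /q/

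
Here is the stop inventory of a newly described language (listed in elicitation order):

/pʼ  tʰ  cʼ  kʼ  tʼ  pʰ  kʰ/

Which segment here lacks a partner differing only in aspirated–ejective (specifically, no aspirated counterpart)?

/cʼ/

Bilabial: /pʰ/ ~ /pʼ/
Alveolar: /tʰ/ ~ /tʼ/
Velar: /kʰ/ ~ /kʼ/
Palatal: only /cʼ/ (ejective); no aspirated partner.
So /cʼ/ is the unpaired segment.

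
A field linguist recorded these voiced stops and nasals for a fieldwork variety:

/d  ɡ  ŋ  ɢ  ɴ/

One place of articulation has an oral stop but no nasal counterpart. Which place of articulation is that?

alveolar

Oral stop: /d/ (alveolar), /ɡ/ (velar), /ɢ/ (uvular).
Nasal: /ŋ/ (velar), /ɴ/ (uvular).
Every place of articulation has a nasal member except alveolar, where /n/ would be expected.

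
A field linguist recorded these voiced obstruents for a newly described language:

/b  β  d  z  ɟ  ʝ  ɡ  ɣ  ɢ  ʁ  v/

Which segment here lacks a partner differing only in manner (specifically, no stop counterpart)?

/v/

Bilabial: /b/ ~ /β/
Alveolar: /d/ ~ /z/
Palatal: /ɟ/ ~ /ʝ/
Velar: /ɡ/ ~ /ɣ/
Uvular: /ɢ/ ~ /ʁ/
Labiodental: only /v/ (fricative); no stop partner.
So /v/ is the unpaired segment.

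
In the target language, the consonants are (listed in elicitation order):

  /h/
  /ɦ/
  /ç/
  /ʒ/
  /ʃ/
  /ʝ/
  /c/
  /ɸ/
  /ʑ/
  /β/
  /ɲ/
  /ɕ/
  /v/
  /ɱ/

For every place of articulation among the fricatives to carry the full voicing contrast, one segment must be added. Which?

/f/

bilabial: voiceless /ɸ/, voiced /β/.
labiodental: voiceless —, voiced /v/.
postalveolar: voiceless /ʃ/, voiced /ʒ/.
alveolo-palatal: voiceless /ɕ/, voiced /ʑ/.
palatal: voiceless /ç/, voiced /ʝ/.
glottal: voiceless /h/, voiced /ɦ/.
The labiodental row has no voiceless member, so the gap is the voiceless labiodental fricative /f/.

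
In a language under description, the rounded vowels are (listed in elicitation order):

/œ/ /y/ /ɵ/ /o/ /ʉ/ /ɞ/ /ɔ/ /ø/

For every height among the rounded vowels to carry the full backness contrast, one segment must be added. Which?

high: front /y/, central /ʉ/, back —.
high-mid: front /ø/, central /ɵ/, back /o/.
low-mid: front /œ/, central /ɞ/, back /ɔ/.
The high row has no back member, so the gap is the high back rounded vowel /u/.

/u/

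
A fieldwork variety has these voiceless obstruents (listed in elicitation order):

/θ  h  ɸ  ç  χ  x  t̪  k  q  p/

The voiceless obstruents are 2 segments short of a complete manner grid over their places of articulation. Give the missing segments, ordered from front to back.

/c/, /ʔ/

Stop: /p/ (bilabial), /t̪/ (dental), /k/ (velar), /q/ (uvular).
Fricative: /ɸ/ (bilabial), /θ/ (dental), /ç/ (palatal), /x/ (velar), /χ/ (uvular), /h/ (glottal).
Gaps, from front to back: palatal lacks stop (/c/); glottal lacks stop (/ʔ/).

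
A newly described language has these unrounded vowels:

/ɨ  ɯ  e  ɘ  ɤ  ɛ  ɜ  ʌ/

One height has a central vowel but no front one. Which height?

high

Front: /e/ (high-mid), /ɛ/ (low-mid).
Central: /ɨ/ (high), /ɘ/ (high-mid), /ɜ/ (low-mid).
Back: /ɯ/ (high), /ɤ/ (high-mid), /ʌ/ (low-mid).
Every height has a front member except high, where /i/ would be expected.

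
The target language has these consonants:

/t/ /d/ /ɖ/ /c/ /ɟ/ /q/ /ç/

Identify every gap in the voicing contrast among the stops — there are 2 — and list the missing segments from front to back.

/ʈ/, /ɢ/

alveolar: voiceless /t/, voiced /d/.
retroflex: voiceless —, voiced /ɖ/.
palatal: voiceless /c/, voiced /ɟ/.
uvular: voiceless /q/, voiced —.
Gaps, from front to back: retroflex lacks voiceless (/ʈ/); uvular lacks voiced (/ɢ/).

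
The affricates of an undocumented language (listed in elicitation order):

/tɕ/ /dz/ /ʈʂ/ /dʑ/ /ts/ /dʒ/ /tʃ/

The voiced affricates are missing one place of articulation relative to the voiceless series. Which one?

place of articulation  voiceless  voiced  
alveolar          ts        dz      
postalveolar      tʃ        dʒ      
retroflex         ʈʂ        —       
alveolo-palatal   tɕ        dʑ      
Every place of articulation has a voiced member except retroflex, where /ɖʐ/ would be expected.

retroflex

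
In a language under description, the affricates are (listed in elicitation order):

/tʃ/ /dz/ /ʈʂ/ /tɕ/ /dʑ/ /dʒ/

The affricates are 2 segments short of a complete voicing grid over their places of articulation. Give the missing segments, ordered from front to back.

alveolar: voiceless —, voiced /dz/.
postalveolar: voiceless /tʃ/, voiced /dʒ/.
retroflex: voiceless /ʈʂ/, voiced —.
alveolo-palatal: voiceless /tɕ/, voiced /dʑ/.
Gaps, from front to back: alveolar lacks voiceless (/ts/); retroflex lacks voiced (/ɖʐ/).

/ts/, /ɖʐ/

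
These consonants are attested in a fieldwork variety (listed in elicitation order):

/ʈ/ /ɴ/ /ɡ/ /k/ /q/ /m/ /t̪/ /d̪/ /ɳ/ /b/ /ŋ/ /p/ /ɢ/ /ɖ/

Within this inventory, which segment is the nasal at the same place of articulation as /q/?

/ɴ/

/q/ is a voiceless uvular stop.
The nasal at the same place is an uvular nasal — in this inventory, /ɴ/.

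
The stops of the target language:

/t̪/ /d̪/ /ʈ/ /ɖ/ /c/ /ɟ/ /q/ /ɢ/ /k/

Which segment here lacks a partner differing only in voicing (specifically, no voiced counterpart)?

Dental: /t̪/ ~ /d̪/
Retroflex: /ʈ/ ~ /ɖ/
Palatal: /c/ ~ /ɟ/
Uvular: /q/ ~ /ɢ/
Velar: only /k/ (voiceless); no voiced partner.
So /k/ is the unpaired segment.

/k/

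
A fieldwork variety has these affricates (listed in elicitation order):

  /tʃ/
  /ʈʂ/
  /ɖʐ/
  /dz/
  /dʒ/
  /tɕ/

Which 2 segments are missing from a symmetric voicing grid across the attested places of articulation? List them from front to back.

alveolar: voiceless —, voiced /dz/.
postalveolar: voiceless /tʃ/, voiced /dʒ/.
retroflex: voiceless /ʈʂ/, voiced /ɖʐ/.
alveolo-palatal: voiceless /tɕ/, voiced —.
Gaps, from front to back: alveolar lacks voiceless (/ts/); alveolo-palatal lacks voiced (/dʑ/).

/ts/, /dʑ/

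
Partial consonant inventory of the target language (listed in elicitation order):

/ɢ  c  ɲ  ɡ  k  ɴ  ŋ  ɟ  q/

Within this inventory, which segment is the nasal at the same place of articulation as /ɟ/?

/ɟ/ is a voiced palatal stop.
The nasal at the same place is a palatal nasal — in this inventory, /ɲ/.

/ɲ/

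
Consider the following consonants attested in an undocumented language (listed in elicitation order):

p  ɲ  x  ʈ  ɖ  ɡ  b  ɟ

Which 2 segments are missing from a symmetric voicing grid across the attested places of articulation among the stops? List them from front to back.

/c/, /k/

bilabial: voiceless /p/, voiced /b/.
retroflex: voiceless /ʈ/, voiced /ɖ/.
palatal: voiceless —, voiced /ɟ/.
velar: voiceless —, voiced /ɡ/.
Gaps, from front to back: palatal lacks voiceless (/c/); velar lacks voiceless (/k/).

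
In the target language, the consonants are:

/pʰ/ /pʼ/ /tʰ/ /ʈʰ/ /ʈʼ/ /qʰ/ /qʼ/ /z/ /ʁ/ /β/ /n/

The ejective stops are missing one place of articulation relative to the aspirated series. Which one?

alveolar

place of articulation  aspirated  ejective
bilabial          pʰ        pʼ      
alveolar          tʰ        —       
retroflex         ʈʰ        ʈʼ      
uvular            qʰ        qʼ      
Every place of articulation has an ejective member except alveolar, where /tʼ/ would be expected.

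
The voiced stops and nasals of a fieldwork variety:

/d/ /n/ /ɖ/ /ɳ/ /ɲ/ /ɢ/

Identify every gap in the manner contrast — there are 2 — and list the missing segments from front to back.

/ɟ/, /ɴ/

alveolar: oral stop /d/, nasal /n/.
retroflex: oral stop /ɖ/, nasal /ɳ/.
palatal: oral stop —, nasal /ɲ/.
uvular: oral stop /ɢ/, nasal —.
Gaps, from front to back: palatal lacks oral stop (/ɟ/); uvular lacks nasal (/ɴ/).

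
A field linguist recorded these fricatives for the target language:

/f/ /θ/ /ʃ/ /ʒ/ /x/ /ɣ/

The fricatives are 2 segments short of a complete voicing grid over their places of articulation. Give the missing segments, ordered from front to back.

/v/, /ð/

labiodental: voiceless /f/, voiced —.
dental: voiceless /θ/, voiced —.
postalveolar: voiceless /ʃ/, voiced /ʒ/.
velar: voiceless /x/, voiced /ɣ/.
Gaps, from front to back: labiodental lacks voiced (/v/); dental lacks voiced (/ð/).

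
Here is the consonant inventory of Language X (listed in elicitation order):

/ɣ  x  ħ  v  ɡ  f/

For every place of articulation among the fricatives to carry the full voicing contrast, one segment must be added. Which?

/ʕ/

labiodental: voiceless /f/, voiced /v/.
velar: voiceless /x/, voiced /ɣ/.
pharyngeal: voiceless /ħ/, voiced —.
The pharyngeal row has no voiced member, so the gap is the voiced pharyngeal fricative /ʕ/.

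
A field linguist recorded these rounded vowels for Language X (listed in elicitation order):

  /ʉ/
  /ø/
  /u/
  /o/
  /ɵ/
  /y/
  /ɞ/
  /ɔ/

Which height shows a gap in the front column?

low-mid

high: front /y/, central /ʉ/, back /u/.
high-mid: front /ø/, central /ɵ/, back /o/.
low-mid: front —, central /ɞ/, back /ɔ/.
Every height has a front member except low-mid, where /œ/ would be expected.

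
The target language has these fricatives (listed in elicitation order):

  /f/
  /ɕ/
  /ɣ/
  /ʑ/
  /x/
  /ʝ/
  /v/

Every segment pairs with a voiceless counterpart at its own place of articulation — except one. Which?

/ʝ/

Labiodental: /f/ ~ /v/
Alveolo-palatal: /ɕ/ ~ /ʑ/
Velar: /x/ ~ /ɣ/
Palatal: only /ʝ/ (voiced); no voiceless partner.
So /ʝ/ is the unpaired segment.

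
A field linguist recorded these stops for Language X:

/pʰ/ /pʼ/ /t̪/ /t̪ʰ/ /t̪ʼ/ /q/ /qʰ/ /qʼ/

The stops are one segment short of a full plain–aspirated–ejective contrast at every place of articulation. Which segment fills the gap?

Plain: /t̪/ (dental), /q/ (uvular).
Aspirated: /pʰ/ (bilabial), /t̪ʰ/ (dental), /qʰ/ (uvular).
Ejective: /pʼ/ (bilabial), /t̪ʼ/ (dental), /qʼ/ (uvular).
The bilabial row has no plain member, so the gap is the plain bilabial stop /p/.

/p/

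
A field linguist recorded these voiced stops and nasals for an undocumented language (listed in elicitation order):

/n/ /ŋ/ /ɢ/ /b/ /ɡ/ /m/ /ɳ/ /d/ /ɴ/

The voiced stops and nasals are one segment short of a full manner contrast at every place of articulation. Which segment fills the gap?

/ɖ/

place of articulation  oral stop  nasal   
bilabial          b         m       
alveolar          d         n       
retroflex         —         ɳ       
velar             ɡ         ŋ       
uvular            ɢ         ɴ       
The retroflex row has no oral stop member, so the gap is the retroflex oral stop /ɖ/.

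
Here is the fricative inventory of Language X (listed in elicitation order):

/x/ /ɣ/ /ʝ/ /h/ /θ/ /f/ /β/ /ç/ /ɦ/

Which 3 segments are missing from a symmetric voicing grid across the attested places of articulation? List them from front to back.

/ɸ/, /v/, /ð/

Voiceless: /f/ (labiodental), /θ/ (dental), /ç/ (palatal), /x/ (velar), /h/ (glottal).
Voiced: /β/ (bilabial), /ʝ/ (palatal), /ɣ/ (velar), /ɦ/ (glottal).
Gaps, from front to back: bilabial lacks voiceless (/ɸ/); labiodental lacks voiced (/v/); dental lacks voiced (/ð/).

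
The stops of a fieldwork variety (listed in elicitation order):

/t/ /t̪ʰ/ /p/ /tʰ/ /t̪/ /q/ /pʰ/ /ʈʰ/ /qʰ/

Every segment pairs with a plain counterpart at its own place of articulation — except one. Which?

Bilabial: /p/ ~ /pʰ/
Dental: /t̪/ ~ /t̪ʰ/
Alveolar: /t/ ~ /tʰ/
Uvular: /q/ ~ /qʰ/
Retroflex: only /ʈʰ/ (aspirated); no plain partner.
So /ʈʰ/ is the unpaired segment.

/ʈʰ/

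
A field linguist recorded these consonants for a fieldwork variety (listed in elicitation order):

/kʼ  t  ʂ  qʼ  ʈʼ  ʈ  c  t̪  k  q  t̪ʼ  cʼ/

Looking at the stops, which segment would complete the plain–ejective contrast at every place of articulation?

/tʼ/

place of articulation  plain     ejective
dental            t̪        t̪ʼ     
alveolar          t         —       
retroflex         ʈ         ʈʼ      
palatal           c         cʼ      
velar             k         kʼ      
uvular            q         qʼ      
The alveolar row has no ejective member, so the gap is the ejective alveolar stop /tʼ/.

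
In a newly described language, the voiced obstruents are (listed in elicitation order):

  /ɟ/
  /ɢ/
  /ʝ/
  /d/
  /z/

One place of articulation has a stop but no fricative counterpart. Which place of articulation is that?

place of articulation  stop      fricative
alveolar          d         z       
palatal           ɟ         ʝ       
uvular            ɢ         —       
Every place of articulation has a fricative member except uvular, where /ʁ/ would be expected.

uvular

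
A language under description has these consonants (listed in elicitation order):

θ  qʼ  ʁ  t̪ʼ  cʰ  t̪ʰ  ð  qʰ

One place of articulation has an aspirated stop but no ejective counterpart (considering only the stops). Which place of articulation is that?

palatal

place of articulation  aspirated  ejective
dental            t̪ʰ       t̪ʼ     
palatal           cʰ        —       
uvular            qʰ        qʼ      
Every place of articulation has an ejective member except palatal, where /cʼ/ would be expected.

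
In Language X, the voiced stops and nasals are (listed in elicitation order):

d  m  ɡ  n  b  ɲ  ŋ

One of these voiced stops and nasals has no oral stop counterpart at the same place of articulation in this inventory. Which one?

Bilabial: /b/ ~ /m/
Alveolar: /d/ ~ /n/
Velar: /ɡ/ ~ /ŋ/
Palatal: only /ɲ/ (nasal); no oral stop partner.
So /ɲ/ is the unpaired segment.

/ɲ/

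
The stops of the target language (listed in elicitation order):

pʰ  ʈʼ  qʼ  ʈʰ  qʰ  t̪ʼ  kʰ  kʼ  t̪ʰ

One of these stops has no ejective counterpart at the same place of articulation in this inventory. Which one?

/pʰ/

Dental: /t̪ʰ/ ~ /t̪ʼ/
Retroflex: /ʈʰ/ ~ /ʈʼ/
Velar: /kʰ/ ~ /kʼ/
Uvular: /qʰ/ ~ /qʼ/
Bilabial: only /pʰ/ (aspirated); no ejective partner.
So /pʰ/ is the unpaired segment.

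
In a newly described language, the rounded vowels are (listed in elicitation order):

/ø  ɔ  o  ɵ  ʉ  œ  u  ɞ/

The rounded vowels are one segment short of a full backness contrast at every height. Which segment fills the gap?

high: front —, central /ʉ/, back /u/.
high-mid: front /ø/, central /ɵ/, back /o/.
low-mid: front /œ/, central /ɞ/, back /ɔ/.
The high row has no front member, so the gap is the high front rounded vowel /y/.

/y/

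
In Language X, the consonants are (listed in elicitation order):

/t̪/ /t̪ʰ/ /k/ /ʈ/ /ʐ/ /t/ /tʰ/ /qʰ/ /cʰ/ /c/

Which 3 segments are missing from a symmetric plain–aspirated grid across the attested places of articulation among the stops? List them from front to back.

/ʈʰ/, /kʰ/, /q/

Plain: /t̪/ (dental), /t/ (alveolar), /ʈ/ (retroflex), /c/ (palatal), /k/ (velar).
Aspirated: /t̪ʰ/ (dental), /tʰ/ (alveolar), /cʰ/ (palatal), /qʰ/ (uvular).
Gaps, from front to back: retroflex lacks aspirated (/ʈʰ/); velar lacks aspirated (/kʰ/); uvular lacks plain (/q/).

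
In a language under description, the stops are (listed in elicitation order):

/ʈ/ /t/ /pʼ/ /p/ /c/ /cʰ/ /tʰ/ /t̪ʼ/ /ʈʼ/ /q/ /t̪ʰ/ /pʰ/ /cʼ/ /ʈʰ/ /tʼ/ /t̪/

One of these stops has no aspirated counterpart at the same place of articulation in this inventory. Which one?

/q/

Bilabial: /p/ ~ /pʰ/ ~ /pʼ/
Dental: /t̪/ ~ /t̪ʰ/ ~ /t̪ʼ/
Alveolar: /t/ ~ /tʰ/ ~ /tʼ/
Retroflex: /ʈ/ ~ /ʈʰ/ ~ /ʈʼ/
Palatal: /c/ ~ /cʰ/ ~ /cʼ/
Uvular: only /q/ (plain); no aspirated partner.
So /q/ is the unpaired segment.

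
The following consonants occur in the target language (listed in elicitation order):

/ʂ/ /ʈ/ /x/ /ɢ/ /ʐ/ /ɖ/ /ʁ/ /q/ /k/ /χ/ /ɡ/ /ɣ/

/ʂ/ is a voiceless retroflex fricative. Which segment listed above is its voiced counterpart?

/ʐ/

The voiced counterpart is a voiced retroflex fricative — in this inventory, /ʐ/.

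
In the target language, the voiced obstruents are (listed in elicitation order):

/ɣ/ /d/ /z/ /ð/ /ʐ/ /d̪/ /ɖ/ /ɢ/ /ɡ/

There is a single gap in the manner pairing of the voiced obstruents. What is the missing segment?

Stop: /d̪/ (dental), /d/ (alveolar), /ɖ/ (retroflex), /ɡ/ (velar), /ɢ/ (uvular).
Fricative: /ð/ (dental), /z/ (alveolar), /ʐ/ (retroflex), /ɣ/ (velar).
The uvular row has no fricative member, so the gap is the uvular fricative /ʁ/.

/ʁ/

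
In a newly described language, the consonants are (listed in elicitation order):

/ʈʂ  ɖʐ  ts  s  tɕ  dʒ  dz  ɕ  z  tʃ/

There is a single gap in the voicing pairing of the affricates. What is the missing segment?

place of articulation  voiceless  voiced  
alveolar          ts        dz      
postalveolar      tʃ        dʒ      
retroflex         ʈʂ        ɖʐ      
alveolo-palatal   tɕ        —       
The alveolo-palatal row has no voiced member, so the gap is the voiced alveolo-palatal affricate /dʑ/.

/dʑ/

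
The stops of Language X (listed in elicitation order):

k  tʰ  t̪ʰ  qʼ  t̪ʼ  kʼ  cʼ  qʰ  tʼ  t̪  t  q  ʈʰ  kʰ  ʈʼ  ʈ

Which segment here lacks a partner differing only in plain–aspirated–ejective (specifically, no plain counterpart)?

/cʼ/

Dental: /t̪/ ~ /t̪ʰ/ ~ /t̪ʼ/
Alveolar: /t/ ~ /tʰ/ ~ /tʼ/
Retroflex: /ʈ/ ~ /ʈʰ/ ~ /ʈʼ/
Velar: /k/ ~ /kʰ/ ~ /kʼ/
Uvular: /q/ ~ /qʰ/ ~ /qʼ/
Palatal: only /cʼ/ (ejective); no plain partner.
So /cʼ/ is the unpaired segment.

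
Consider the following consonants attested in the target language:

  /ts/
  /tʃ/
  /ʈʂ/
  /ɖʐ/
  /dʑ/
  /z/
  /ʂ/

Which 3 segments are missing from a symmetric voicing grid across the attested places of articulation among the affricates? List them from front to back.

/dz/, /dʒ/, /tɕ/

place of articulation  voiceless  voiced  
alveolar          ts        —       
postalveolar      tʃ        —       
retroflex         ʈʂ        ɖʐ      
alveolo-palatal   —         dʑ      
Gaps, from front to back: alveolar lacks voiced (/dz/); postalveolar lacks voiced (/dʒ/); alveolo-palatal lacks voiceless (/tɕ/).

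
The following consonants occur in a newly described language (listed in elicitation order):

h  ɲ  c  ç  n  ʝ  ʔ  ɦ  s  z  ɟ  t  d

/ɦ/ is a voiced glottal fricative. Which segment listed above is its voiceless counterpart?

/h/

The voiceless counterpart is a voiceless glottal fricative — in this inventory, /h/.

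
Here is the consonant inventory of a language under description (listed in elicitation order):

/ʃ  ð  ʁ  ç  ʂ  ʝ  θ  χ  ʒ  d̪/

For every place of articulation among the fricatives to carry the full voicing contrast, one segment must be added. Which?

/ʐ/

Voiceless: /θ/ (dental), /ʃ/ (postalveolar), /ʂ/ (retroflex), /ç/ (palatal), /χ/ (uvular).
Voiced: /ð/ (dental), /ʒ/ (postalveolar), /ʝ/ (palatal), /ʁ/ (uvular).
The retroflex row has no voiced member, so the gap is the voiced retroflex fricative /ʐ/.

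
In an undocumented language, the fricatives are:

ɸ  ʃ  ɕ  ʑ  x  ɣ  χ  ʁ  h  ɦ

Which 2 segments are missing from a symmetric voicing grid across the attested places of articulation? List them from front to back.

place of articulation  voiceless  voiced  
bilabial          ɸ         —       
postalveolar      ʃ         —       
alveolo-palatal   ɕ         ʑ       
velar             x         ɣ       
uvular            χ         ʁ       
glottal           h         ɦ       
Gaps, from front to back: bilabial lacks voiced (/β/); postalveolar lacks voiced (/ʒ/).

/β/, /ʒ/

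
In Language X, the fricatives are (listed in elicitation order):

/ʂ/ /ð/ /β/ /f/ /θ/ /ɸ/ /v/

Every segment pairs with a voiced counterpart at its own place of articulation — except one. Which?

/ʂ/

Bilabial: /ɸ/ ~ /β/
Labiodental: /f/ ~ /v/
Dental: /θ/ ~ /ð/
Retroflex: only /ʂ/ (voiceless); no voiced partner.
So /ʂ/ is the unpaired segment.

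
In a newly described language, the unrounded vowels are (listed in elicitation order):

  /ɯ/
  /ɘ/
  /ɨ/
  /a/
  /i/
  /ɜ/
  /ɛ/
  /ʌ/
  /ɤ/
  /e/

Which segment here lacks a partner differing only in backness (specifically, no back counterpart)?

High: /i/ ~ /ɨ/ ~ /ɯ/
High-mid: /e/ ~ /ɘ/ ~ /ɤ/
Low-mid: /ɛ/ ~ /ɜ/ ~ /ʌ/
Low: only /a/ (front); no back partner.
So /a/ is the unpaired segment.

/a/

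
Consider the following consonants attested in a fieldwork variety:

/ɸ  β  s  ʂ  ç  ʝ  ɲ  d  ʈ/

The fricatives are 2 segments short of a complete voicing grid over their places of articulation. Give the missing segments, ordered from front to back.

/z/, /ʐ/

Voiceless: /ɸ/ (bilabial), /s/ (alveolar), /ʂ/ (retroflex), /ç/ (palatal).
Voiced: /β/ (bilabial), /ʝ/ (palatal).
Gaps, from front to back: alveolar lacks voiced (/z/); retroflex lacks voiced (/ʐ/).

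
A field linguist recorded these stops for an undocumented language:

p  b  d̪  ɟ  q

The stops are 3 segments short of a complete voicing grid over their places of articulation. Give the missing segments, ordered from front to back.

/t̪/, /c/, /ɢ/

bilabial: voiceless /p/, voiced /b/.
dental: voiceless —, voiced /d̪/.
palatal: voiceless —, voiced /ɟ/.
uvular: voiceless /q/, voiced —.
Gaps, from front to back: dental lacks voiceless (/t̪/); palatal lacks voiceless (/c/); uvular lacks voiced (/ɢ/).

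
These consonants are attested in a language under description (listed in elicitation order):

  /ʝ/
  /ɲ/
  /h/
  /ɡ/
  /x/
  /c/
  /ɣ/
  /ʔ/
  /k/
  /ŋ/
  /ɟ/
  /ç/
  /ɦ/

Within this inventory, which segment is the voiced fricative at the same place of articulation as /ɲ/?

/ɲ/ is a palatal nasal.
The voiced fricative at the same place is a voiced palatal fricative — in this inventory, /ʝ/.

/ʝ/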